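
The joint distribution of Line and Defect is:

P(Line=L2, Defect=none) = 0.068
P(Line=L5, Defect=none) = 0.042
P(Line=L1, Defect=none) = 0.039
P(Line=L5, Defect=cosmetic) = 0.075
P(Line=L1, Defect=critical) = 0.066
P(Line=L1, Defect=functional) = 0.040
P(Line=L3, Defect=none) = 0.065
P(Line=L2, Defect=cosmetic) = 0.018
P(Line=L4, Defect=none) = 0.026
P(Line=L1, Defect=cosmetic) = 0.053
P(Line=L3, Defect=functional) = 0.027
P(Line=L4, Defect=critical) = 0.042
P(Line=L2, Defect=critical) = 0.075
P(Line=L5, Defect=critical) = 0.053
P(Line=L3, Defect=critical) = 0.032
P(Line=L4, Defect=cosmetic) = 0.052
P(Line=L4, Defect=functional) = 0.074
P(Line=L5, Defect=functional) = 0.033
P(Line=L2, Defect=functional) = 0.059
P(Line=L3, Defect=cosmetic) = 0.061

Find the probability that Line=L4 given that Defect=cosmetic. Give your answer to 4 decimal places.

0.2008

P(Defect=cosmetic) = 0.053 + 0.018 + 0.061 + 0.052 + 0.075 = 0.259.
P(Line=L4 | Defect=cosmetic) = 0.052/0.259 = 0.2008.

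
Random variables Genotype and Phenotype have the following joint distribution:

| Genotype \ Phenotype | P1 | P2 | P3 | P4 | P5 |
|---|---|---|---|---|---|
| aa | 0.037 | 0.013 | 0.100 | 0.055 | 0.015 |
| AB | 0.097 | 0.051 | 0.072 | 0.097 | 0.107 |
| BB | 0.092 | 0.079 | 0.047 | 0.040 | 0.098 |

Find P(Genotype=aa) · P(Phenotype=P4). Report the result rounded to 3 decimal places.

0.042

P(Genotype=aa) = 0.037 + 0.013 + 0.100 + 0.055 + 0.015 = 0.220.
P(Phenotype=P4) = 0.055 + 0.097 + 0.040 = 0.192.
Product: 0.220 × 0.192 = 0.042.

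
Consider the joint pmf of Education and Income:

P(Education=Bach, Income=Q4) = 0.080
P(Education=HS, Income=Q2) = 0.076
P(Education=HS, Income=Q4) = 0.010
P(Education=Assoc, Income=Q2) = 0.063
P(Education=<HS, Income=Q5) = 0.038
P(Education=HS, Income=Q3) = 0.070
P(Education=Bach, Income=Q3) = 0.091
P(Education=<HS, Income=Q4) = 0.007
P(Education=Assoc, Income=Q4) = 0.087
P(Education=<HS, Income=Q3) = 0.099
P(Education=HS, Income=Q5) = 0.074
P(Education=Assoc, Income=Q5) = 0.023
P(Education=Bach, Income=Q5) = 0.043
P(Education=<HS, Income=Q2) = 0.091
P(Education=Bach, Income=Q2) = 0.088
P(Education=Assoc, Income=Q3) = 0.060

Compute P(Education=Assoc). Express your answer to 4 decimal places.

0.2330

P(Education=Assoc) = 0.063 + 0.060 + 0.087 + 0.023 = 0.233.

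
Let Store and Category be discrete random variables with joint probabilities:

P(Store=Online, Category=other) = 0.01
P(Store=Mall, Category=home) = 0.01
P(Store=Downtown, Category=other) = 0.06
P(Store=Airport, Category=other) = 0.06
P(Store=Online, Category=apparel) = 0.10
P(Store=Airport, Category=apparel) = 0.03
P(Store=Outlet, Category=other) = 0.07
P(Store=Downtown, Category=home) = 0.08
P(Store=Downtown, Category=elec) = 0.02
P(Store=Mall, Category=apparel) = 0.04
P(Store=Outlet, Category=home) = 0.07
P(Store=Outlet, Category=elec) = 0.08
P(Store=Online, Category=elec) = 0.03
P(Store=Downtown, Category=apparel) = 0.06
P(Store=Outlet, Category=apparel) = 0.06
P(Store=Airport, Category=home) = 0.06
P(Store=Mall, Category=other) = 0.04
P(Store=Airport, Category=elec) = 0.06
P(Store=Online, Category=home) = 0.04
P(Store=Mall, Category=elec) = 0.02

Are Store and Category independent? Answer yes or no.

no

P(Store=Online) = 0.18 and P(Category=apparel) = 0.29, so their product is 0.0522, but P(Store=Online, Category=apparel) = 0.10. Since these differ, Store and Category are not independent.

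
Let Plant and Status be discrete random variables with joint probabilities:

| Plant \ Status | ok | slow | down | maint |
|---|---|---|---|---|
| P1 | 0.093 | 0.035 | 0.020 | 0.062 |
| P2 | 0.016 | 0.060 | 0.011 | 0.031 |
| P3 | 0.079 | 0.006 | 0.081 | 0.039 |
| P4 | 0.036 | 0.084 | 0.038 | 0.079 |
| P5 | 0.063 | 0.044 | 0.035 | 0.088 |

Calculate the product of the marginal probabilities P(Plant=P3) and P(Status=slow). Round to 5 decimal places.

0.04695

P(Plant=P3) = 0.079 + 0.006 + 0.081 + 0.039 = 0.205.
P(Status=slow) = 0.035 + 0.060 + 0.006 + 0.084 + 0.044 = 0.229.
Product: 0.205 × 0.229 = 0.04695.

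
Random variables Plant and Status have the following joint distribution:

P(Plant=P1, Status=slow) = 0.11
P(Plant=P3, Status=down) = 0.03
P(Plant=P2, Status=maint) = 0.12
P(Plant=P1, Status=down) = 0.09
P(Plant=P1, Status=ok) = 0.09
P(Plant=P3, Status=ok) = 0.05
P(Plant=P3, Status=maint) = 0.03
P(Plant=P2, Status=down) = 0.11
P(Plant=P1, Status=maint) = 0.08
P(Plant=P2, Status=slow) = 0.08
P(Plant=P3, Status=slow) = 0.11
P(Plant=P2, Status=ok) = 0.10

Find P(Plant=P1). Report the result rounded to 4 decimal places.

0.3700

P(Plant=P1) = 0.09 + 0.11 + 0.09 + 0.08 = 0.37.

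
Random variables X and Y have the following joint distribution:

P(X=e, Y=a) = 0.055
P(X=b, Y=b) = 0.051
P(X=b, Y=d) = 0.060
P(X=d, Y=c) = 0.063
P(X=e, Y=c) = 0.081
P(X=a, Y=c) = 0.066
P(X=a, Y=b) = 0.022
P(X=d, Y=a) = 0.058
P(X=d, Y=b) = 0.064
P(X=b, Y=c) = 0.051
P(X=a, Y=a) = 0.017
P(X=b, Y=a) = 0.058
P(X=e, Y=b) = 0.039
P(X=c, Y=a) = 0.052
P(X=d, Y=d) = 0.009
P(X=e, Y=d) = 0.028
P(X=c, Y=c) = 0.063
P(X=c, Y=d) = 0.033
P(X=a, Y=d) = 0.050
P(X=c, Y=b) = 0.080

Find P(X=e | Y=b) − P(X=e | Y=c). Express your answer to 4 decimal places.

P(Y=b) = 0.022 + 0.051 + 0.080 + 0.064 + 0.039 = 0.256; P(X=e | Y=b) = 0.039/0.256 = 0.15234.
P(Y=c) = 0.066 + 0.051 + 0.063 + 0.063 + 0.081 = 0.324; P(X=e | Y=c) = 0.081/0.324 = 0.25000.
Difference = -0.0977.

-0.0977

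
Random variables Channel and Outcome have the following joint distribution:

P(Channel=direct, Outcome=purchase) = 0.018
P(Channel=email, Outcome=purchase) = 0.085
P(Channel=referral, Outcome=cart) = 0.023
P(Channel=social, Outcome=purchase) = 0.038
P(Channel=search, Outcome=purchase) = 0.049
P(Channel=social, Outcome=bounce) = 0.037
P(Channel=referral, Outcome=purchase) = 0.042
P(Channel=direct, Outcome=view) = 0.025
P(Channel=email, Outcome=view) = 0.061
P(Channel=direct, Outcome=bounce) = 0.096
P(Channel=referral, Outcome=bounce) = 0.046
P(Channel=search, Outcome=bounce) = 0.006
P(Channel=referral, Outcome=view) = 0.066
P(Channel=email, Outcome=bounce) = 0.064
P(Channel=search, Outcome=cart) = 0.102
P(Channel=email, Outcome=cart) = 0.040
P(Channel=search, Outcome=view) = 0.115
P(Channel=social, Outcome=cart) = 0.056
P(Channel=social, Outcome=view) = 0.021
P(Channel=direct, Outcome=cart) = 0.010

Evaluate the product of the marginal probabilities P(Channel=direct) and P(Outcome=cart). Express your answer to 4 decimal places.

P(Channel=direct) = 0.096 + 0.025 + 0.010 + 0.018 = 0.149.
P(Outcome=cart) = 0.040 + 0.102 + 0.056 + 0.010 + 0.023 = 0.231.
Product: 0.149 × 0.231 = 0.0344.

0.0344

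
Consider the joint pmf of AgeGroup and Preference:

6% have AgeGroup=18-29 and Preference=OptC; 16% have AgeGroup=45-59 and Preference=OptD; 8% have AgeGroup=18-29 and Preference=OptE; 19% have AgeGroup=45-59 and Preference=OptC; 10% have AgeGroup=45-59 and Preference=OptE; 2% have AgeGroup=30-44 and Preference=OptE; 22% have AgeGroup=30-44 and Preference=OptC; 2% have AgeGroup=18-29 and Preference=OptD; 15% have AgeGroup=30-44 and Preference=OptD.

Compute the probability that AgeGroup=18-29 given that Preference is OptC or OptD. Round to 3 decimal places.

0.100

P(Preference=OptC) = 0.06 + 0.22 + 0.19 = 0.47.
P(Preference=OptD) = 0.02 + 0.15 + 0.16 = 0.33.
P(Preference ∈ {OptC, OptD}) = 0.47 + 0.33 = 0.80; P(AgeGroup=18-29, Preference ∈ {OptC, OptD}) = 0.06 + 0.02 = 0.08.
P(AgeGroup=18-29 | Preference ∈ {OptC, OptD}) = 0.08/0.80 = 0.100.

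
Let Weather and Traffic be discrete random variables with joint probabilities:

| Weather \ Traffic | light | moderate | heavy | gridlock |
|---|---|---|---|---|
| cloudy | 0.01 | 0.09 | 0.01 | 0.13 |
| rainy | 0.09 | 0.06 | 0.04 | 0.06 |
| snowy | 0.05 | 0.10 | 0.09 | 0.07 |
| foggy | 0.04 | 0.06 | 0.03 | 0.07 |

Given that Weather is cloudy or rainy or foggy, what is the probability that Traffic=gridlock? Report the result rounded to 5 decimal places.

0.37681

P(Weather=cloudy) = 0.01 + 0.09 + 0.01 + 0.13 = 0.24.
P(Weather=rainy) = 0.09 + 0.06 + 0.04 + 0.06 = 0.25.
P(Weather=foggy) = 0.04 + 0.06 + 0.03 + 0.07 = 0.20.
P(Weather ∈ {cloudy, rainy, foggy}) = 0.24 + 0.25 + 0.20 = 0.69; P(Traffic=gridlock, Weather ∈ {cloudy, rainy, foggy}) = 0.13 + 0.06 + 0.07 = 0.26.
P(Traffic=gridlock | Weather ∈ {cloudy, rainy, foggy}) = 0.26/0.69 = 0.37681.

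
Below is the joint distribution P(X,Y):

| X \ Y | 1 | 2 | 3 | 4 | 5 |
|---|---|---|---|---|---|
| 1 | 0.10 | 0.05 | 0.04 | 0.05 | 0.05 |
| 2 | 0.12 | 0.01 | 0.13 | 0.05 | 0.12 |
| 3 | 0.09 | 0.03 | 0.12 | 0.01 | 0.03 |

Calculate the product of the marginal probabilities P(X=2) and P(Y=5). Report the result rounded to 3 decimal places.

0.086

P(X=2) = 0.12 + 0.01 + 0.13 + 0.05 + 0.12 = 0.43.
P(Y=5) = 0.05 + 0.12 + 0.03 = 0.20.
Product: 0.43 × 0.20 = 0.086.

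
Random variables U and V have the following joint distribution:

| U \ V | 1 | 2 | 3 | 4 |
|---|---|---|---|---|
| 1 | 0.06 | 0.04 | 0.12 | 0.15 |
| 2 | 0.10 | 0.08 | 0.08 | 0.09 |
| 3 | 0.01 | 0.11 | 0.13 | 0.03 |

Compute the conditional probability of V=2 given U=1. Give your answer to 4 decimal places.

P(U=1) = 0.06 + 0.04 + 0.12 + 0.15 = 0.37.
P(V=2 | U=1) = 0.04/0.37 = 0.1081.

0.1081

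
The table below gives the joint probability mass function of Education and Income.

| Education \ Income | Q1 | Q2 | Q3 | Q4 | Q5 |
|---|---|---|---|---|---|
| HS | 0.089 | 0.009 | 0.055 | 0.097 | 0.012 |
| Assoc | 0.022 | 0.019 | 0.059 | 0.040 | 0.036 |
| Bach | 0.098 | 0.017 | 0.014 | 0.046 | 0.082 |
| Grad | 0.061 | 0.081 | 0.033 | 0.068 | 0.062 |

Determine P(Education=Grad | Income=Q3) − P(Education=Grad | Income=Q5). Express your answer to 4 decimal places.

P(Income=Q3) = 0.055 + 0.059 + 0.014 + 0.033 = 0.161; P(Education=Grad | Income=Q3) = 0.033/0.161 = 0.20497.
P(Income=Q5) = 0.012 + 0.036 + 0.082 + 0.062 = 0.192; P(Education=Grad | Income=Q5) = 0.062/0.192 = 0.32292.
Difference = -0.1179.

-0.1179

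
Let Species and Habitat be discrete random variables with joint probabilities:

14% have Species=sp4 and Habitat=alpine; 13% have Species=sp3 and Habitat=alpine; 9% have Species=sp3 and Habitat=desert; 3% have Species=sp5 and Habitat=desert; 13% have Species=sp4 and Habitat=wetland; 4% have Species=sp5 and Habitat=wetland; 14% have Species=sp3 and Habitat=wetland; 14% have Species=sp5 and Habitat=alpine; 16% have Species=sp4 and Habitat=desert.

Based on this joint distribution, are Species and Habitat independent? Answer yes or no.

no

P(Species=sp5) = 0.21 and P(Habitat=alpine) = 0.41, so their product is 0.0861, but P(Species=sp5, Habitat=alpine) = 0.14. Since these differ, Species and Habitat are not independent.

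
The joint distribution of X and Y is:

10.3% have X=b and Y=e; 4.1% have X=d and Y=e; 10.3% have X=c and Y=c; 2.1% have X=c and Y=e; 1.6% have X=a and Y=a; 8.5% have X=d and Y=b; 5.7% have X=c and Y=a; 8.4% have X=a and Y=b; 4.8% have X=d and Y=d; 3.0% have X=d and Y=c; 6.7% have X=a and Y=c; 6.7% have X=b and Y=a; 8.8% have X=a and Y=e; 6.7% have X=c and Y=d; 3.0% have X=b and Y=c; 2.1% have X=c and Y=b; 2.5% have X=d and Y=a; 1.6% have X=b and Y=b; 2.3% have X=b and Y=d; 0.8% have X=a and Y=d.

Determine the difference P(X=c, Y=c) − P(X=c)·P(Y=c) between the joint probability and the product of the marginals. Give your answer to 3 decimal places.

P(X=c) = 0.057 + 0.021 + 0.103 + 0.067 + 0.021 = 0.269.
P(Y=c) = 0.067 + 0.030 + 0.103 + 0.030 = 0.230.
P(X=c, Y=c) − P(X=c)P(Y=c) = 0.103 − 0.269×0.230 = 0.041.

0.041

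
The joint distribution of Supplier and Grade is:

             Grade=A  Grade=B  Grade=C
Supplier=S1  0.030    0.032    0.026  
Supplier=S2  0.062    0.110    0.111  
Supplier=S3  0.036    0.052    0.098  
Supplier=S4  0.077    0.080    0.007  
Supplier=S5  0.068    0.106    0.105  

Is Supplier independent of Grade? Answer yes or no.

no

P(Supplier=S4) = 0.164 and P(Grade=C) = 0.347, so their product is 0.05691, but P(Supplier=S4, Grade=C) = 0.007. Since these differ, Supplier and Grade are not independent.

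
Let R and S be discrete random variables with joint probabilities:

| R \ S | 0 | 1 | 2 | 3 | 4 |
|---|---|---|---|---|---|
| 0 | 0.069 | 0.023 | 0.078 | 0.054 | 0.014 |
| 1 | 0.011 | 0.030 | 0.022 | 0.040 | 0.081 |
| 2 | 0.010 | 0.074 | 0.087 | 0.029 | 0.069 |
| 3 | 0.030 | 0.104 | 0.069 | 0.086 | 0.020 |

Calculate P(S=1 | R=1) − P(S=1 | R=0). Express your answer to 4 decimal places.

0.0664

P(R=1) = 0.011 + 0.030 + 0.022 + 0.040 + 0.081 = 0.184; P(S=1 | R=1) = 0.030/0.184 = 0.16304.
P(R=0) = 0.069 + 0.023 + 0.078 + 0.054 + 0.014 = 0.238; P(S=1 | R=0) = 0.023/0.238 = 0.09664.
Difference = 0.0664.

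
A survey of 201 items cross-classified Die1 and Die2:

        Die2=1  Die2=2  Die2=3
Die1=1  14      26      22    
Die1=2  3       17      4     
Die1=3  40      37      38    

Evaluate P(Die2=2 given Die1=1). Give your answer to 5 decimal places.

Total with Die1=1: 14 + 26 + 22 = 62.
P(Die2=2 | Die1=1) = 26/62 = 0.41935.

0.41935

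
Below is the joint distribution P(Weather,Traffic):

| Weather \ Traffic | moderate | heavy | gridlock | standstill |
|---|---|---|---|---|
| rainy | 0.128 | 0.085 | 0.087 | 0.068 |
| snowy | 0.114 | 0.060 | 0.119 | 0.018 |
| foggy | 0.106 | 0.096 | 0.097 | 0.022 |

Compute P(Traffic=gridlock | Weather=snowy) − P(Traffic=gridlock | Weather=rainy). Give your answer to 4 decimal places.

0.1462

P(Weather=snowy) = 0.114 + 0.060 + 0.119 + 0.018 = 0.311; P(Traffic=gridlock | Weather=snowy) = 0.119/0.311 = 0.38264.
P(Weather=rainy) = 0.128 + 0.085 + 0.087 + 0.068 = 0.368; P(Traffic=gridlock | Weather=rainy) = 0.087/0.368 = 0.23641.
Difference = 0.1462.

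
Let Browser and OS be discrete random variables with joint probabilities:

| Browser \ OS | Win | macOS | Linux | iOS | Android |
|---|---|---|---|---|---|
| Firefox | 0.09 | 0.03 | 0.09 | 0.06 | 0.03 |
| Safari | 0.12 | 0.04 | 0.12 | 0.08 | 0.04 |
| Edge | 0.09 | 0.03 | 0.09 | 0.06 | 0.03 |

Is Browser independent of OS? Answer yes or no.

yes

Every cell satisfies P(Browser,OS) = P(Browser)·P(OS). For instance P(Browser=Edge) = 0.30, P(OS=iOS) = 0.20, and 0.30×0.20 = 0.06 matches the joint entry. So Browser and OS are independent.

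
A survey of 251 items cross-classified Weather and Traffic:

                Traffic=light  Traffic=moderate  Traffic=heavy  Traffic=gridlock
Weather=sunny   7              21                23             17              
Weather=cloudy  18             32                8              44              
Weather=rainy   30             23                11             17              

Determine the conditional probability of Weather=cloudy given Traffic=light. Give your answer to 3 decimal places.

Total with Traffic=light: 7 + 18 + 30 = 55.
P(Weather=cloudy | Traffic=light) = 18/55 = 0.327.

0.327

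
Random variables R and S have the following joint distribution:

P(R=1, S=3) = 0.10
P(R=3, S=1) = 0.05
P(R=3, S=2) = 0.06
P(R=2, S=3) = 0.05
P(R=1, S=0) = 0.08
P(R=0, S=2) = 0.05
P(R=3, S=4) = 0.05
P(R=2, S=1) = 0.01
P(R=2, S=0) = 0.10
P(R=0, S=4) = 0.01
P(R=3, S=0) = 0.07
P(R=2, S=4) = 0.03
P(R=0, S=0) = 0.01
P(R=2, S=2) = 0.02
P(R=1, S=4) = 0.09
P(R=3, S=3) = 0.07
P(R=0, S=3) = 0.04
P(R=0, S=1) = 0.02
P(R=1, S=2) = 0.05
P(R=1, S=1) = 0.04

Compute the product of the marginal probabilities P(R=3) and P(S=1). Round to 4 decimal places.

P(R=3) = 0.07 + 0.05 + 0.06 + 0.07 + 0.05 = 0.30.
P(S=1) = 0.02 + 0.04 + 0.01 + 0.05 = 0.12.
Product: 0.30 × 0.12 = 0.0360.

0.0360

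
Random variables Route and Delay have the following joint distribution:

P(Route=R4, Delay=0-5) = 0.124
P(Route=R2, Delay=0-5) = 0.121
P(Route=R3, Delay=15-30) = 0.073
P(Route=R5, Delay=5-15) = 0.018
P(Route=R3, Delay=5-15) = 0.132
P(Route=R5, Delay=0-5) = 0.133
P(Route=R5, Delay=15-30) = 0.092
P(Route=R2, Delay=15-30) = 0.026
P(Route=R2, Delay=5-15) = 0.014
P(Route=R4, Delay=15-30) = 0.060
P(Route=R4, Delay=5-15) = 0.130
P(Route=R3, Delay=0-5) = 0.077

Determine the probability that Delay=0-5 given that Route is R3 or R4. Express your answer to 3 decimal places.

0.337

P(Route=R3) = 0.077 + 0.132 + 0.073 = 0.282.
P(Route=R4) = 0.124 + 0.130 + 0.060 = 0.314.
P(Route ∈ {R3, R4}) = 0.282 + 0.314 = 0.596; P(Delay=0-5, Route ∈ {R3, R4}) = 0.077 + 0.124 = 0.201.
P(Delay=0-5 | Route ∈ {R3, R4}) = 0.201/0.596 = 0.337.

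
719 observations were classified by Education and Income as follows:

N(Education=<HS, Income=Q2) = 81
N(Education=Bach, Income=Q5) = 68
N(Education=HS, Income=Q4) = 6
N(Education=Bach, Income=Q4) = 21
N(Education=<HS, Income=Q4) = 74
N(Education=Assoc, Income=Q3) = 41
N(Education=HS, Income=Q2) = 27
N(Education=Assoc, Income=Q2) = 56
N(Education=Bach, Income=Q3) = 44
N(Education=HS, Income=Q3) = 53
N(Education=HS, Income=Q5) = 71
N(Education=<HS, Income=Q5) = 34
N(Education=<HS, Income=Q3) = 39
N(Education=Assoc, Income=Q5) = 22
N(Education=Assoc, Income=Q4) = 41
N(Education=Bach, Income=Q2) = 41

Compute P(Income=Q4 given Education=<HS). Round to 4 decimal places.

Total with Education=<HS: 81 + 39 + 74 + 34 = 228.
P(Income=Q4 | Education=<HS) = 74/228 = 0.3246.

0.3246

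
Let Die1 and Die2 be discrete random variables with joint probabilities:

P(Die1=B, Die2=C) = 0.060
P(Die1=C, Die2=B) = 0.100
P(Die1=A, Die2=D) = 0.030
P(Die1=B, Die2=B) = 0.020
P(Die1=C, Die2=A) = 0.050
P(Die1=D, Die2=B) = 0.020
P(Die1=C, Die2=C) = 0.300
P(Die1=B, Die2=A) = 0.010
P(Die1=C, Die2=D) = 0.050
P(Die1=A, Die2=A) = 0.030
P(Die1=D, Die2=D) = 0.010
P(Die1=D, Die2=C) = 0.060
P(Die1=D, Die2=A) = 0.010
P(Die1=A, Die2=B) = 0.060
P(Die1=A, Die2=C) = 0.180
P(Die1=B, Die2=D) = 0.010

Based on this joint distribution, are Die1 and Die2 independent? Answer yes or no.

Every cell satisfies P(Die1,Die2) = P(Die1)·P(Die2). For instance P(Die1=D) = 0.100, P(Die2=A) = 0.100, and 0.100×0.100 = 0.010 matches the joint entry. So Die1 and Die2 are independent.

yes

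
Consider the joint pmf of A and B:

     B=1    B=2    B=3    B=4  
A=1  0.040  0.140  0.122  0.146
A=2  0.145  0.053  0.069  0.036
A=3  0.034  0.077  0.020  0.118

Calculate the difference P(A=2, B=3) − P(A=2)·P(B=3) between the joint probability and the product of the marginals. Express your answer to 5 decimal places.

0.00507

P(A=2) = 0.145 + 0.053 + 0.069 + 0.036 = 0.303.
P(B=3) = 0.122 + 0.069 + 0.020 = 0.211.
P(A=2, B=3) − P(A=2)P(B=3) = 0.069 − 0.303×0.211 = 0.00507.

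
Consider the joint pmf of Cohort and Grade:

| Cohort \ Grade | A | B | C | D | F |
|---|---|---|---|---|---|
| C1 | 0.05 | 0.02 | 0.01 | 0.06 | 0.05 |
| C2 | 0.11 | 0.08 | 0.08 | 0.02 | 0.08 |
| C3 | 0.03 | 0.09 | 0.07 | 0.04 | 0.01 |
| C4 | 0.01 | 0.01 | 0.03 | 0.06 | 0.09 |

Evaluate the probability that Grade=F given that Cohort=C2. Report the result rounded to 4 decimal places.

0.2162

P(Cohort=C2) = 0.11 + 0.08 + 0.08 + 0.02 + 0.08 = 0.37.
P(Grade=F | Cohort=C2) = 0.08/0.37 = 0.2162.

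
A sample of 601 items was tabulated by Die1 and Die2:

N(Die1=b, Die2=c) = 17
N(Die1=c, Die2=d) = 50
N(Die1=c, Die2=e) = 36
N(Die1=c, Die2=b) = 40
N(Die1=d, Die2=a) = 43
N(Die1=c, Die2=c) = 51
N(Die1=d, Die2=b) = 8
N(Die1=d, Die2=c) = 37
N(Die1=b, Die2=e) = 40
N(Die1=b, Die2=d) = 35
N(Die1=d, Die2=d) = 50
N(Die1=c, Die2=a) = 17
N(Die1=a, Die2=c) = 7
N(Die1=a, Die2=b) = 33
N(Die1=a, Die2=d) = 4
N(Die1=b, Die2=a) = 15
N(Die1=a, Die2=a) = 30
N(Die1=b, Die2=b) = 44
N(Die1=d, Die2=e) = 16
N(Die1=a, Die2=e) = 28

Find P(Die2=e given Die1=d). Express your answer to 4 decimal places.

Total with Die1=d: 43 + 8 + 37 + 50 + 16 = 154.
P(Die2=e | Die1=d) = 16/154 = 0.1039.

0.1039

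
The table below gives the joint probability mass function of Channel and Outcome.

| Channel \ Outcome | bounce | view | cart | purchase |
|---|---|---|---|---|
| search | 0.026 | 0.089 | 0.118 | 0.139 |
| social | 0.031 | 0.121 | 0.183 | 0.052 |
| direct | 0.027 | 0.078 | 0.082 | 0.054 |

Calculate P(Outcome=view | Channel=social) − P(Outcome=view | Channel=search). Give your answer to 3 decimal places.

0.073

P(Channel=social) = 0.031 + 0.121 + 0.183 + 0.052 = 0.387; P(Outcome=view | Channel=social) = 0.121/0.387 = 0.3127.
P(Channel=search) = 0.026 + 0.089 + 0.118 + 0.139 = 0.372; P(Outcome=view | Channel=search) = 0.089/0.372 = 0.2392.
Difference = 0.073.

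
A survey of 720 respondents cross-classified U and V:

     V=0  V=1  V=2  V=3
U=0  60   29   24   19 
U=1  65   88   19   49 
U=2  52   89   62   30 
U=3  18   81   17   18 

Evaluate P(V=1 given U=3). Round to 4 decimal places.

0.6045

Total with U=3: 18 + 81 + 17 + 18 = 134.
P(V=1 | U=3) = 81/134 = 0.6045.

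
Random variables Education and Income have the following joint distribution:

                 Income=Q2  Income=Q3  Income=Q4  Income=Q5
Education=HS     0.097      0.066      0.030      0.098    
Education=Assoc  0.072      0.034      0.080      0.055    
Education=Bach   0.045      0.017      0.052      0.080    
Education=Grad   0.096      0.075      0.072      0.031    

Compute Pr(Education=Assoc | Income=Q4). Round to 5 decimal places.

0.34188

P(Income=Q4) = 0.030 + 0.080 + 0.052 + 0.072 = 0.234.
P(Education=Assoc | Income=Q4) = 0.080/0.234 = 0.34188.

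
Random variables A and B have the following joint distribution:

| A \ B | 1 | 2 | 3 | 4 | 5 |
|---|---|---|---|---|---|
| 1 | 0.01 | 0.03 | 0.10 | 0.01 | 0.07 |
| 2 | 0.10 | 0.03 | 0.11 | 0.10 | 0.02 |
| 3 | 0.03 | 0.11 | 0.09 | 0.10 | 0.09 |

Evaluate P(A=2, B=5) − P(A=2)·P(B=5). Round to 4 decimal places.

P(A=2) = 0.10 + 0.03 + 0.11 + 0.10 + 0.02 = 0.36.
P(B=5) = 0.07 + 0.02 + 0.09 = 0.18.
P(A=2, B=5) − P(A=2)P(B=5) = 0.02 − 0.36×0.18 = -0.0448.

-0.0448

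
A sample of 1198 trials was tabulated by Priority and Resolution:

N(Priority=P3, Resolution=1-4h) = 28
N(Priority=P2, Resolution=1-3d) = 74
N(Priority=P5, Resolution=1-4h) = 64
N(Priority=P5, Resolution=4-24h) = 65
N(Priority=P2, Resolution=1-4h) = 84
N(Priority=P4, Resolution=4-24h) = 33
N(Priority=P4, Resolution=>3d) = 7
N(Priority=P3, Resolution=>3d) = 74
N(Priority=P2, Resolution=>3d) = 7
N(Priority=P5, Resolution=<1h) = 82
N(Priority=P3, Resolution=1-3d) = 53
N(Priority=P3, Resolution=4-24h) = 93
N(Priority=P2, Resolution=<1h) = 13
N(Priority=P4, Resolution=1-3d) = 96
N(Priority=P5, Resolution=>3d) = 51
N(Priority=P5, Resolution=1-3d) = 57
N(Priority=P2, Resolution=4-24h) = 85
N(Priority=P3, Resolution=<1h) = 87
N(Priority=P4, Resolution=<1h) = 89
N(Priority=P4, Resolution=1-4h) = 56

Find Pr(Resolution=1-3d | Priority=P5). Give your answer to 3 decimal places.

Total with Priority=P5: 82 + 64 + 65 + 57 + 51 = 319.
P(Resolution=1-3d | Priority=P5) = 57/319 = 0.179.

0.179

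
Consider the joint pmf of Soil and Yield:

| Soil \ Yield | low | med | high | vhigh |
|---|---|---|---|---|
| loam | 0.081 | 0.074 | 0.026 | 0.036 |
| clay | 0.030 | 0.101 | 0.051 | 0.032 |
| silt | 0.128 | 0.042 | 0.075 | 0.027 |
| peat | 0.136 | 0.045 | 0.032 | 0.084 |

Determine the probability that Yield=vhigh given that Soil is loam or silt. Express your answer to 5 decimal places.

0.12883

P(Soil=loam) = 0.081 + 0.074 + 0.026 + 0.036 = 0.217.
P(Soil=silt) = 0.128 + 0.042 + 0.075 + 0.027 = 0.272.
P(Soil ∈ {loam, silt}) = 0.217 + 0.272 = 0.489; P(Yield=vhigh, Soil ∈ {loam, silt}) = 0.036 + 0.027 = 0.063.
P(Yield=vhigh | Soil ∈ {loam, silt}) = 0.063/0.489 = 0.12883.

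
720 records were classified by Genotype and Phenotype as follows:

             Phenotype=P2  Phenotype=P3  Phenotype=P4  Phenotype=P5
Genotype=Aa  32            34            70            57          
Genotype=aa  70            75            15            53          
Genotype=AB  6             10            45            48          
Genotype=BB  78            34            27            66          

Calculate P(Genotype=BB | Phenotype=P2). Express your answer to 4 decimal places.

Total with Phenotype=P2: 32 + 70 + 6 + 78 = 186.
P(Genotype=BB | Phenotype=P2) = 78/186 = 0.4194.

0.4194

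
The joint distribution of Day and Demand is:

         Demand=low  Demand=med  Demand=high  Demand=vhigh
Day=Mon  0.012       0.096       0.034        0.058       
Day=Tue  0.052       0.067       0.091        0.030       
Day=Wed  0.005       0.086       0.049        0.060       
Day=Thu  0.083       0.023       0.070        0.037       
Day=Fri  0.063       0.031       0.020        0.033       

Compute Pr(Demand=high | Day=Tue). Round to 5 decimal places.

0.37917

P(Day=Tue) = 0.052 + 0.067 + 0.091 + 0.030 = 0.240.
P(Demand=high | Day=Tue) = 0.091/0.240 = 0.37917.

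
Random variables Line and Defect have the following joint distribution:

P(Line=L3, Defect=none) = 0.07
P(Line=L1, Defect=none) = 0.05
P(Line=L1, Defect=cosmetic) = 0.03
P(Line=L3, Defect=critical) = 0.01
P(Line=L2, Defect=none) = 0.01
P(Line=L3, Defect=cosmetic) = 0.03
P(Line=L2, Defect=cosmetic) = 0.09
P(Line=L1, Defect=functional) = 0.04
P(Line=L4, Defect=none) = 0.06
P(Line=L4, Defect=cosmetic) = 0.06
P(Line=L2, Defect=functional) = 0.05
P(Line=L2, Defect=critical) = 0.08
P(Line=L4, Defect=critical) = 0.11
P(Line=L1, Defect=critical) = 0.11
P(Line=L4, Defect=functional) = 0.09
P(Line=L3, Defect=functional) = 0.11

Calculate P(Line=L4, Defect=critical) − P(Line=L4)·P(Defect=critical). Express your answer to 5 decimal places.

P(Line=L4) = 0.06 + 0.06 + 0.09 + 0.11 = 0.32.
P(Defect=critical) = 0.11 + 0.08 + 0.01 + 0.11 = 0.31.
P(Line=L4, Defect=critical) − P(Line=L4)P(Defect=critical) = 0.11 − 0.32×0.31 = 0.01080.

0.01080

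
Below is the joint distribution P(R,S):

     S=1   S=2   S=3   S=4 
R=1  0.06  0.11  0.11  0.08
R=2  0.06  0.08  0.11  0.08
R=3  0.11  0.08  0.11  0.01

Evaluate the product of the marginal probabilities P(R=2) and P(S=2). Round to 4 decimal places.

P(R=2) = 0.06 + 0.08 + 0.11 + 0.08 = 0.33.
P(S=2) = 0.11 + 0.08 + 0.08 = 0.27.
Product: 0.33 × 0.27 = 0.0891.

0.0891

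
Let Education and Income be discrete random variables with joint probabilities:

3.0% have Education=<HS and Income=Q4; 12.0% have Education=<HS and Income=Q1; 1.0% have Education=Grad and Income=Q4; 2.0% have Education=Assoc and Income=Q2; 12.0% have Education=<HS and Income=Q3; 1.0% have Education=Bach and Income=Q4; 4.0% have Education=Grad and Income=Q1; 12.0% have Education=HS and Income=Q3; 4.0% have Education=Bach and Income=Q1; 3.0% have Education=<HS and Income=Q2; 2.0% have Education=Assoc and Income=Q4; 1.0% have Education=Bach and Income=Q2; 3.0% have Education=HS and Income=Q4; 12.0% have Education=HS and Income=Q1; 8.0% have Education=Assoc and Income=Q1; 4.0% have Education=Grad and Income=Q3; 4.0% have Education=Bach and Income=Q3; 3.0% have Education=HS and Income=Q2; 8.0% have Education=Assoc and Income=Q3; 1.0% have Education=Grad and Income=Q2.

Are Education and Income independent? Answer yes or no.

yes

Every cell satisfies P(Education,Income) = P(Education)·P(Income). For instance P(Education=Grad) = 0.100, P(Income=Q1) = 0.400, and 0.100×0.400 = 0.040 matches the joint entry. So Education and Income are independent.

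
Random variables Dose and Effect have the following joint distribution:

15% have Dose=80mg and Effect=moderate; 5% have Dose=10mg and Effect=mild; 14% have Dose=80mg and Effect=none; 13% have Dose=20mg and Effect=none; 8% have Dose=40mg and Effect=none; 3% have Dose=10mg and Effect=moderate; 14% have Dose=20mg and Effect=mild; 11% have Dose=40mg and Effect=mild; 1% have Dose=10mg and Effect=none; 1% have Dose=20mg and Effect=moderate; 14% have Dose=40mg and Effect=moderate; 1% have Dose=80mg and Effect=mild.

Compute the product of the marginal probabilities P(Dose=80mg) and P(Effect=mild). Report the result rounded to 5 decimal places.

0.09300

P(Dose=80mg) = 0.14 + 0.01 + 0.15 = 0.30.
P(Effect=mild) = 0.05 + 0.14 + 0.11 + 0.01 = 0.31.
Product: 0.30 × 0.31 = 0.09300.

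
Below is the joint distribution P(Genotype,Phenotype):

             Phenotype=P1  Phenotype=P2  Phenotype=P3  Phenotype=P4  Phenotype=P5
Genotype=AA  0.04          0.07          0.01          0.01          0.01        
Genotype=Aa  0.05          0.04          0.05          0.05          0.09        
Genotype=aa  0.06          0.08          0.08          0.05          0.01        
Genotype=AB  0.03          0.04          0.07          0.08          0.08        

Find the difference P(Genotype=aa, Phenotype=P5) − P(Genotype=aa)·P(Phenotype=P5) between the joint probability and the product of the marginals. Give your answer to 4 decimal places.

-0.0432

P(Genotype=aa) = 0.06 + 0.08 + 0.08 + 0.05 + 0.01 = 0.28.
P(Phenotype=P5) = 0.01 + 0.09 + 0.01 + 0.08 = 0.19.
P(Genotype=aa, Phenotype=P5) − P(Genotype=aa)P(Phenotype=P5) = 0.01 − 0.28×0.19 = -0.0432.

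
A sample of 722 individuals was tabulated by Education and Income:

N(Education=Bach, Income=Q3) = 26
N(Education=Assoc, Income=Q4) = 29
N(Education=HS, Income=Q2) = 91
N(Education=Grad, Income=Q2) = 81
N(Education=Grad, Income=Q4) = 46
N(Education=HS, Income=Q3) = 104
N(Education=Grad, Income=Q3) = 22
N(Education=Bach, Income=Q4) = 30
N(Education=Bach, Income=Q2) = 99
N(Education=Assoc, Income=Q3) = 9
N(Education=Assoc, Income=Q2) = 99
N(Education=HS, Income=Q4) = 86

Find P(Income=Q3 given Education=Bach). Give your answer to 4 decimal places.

Total with Education=Bach: 99 + 26 + 30 = 155.
P(Income=Q3 | Education=Bach) = 26/155 = 0.1677.

0.1677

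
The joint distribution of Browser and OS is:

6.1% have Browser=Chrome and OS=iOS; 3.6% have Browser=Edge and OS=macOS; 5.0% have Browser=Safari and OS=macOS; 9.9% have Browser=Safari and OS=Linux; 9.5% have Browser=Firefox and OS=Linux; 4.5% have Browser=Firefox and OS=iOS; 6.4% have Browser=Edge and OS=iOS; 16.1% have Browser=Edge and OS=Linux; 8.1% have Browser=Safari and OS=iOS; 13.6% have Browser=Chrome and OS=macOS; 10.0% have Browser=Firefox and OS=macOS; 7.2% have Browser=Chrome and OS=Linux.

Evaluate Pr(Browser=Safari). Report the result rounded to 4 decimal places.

P(Browser=Safari) = 0.050 + 0.099 + 0.081 = 0.230.

0.2300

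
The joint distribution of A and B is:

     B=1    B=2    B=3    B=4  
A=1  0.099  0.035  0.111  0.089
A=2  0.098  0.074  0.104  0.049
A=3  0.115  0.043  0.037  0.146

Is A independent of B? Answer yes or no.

no

P(A=3) = 0.341 and P(B=4) = 0.284, so their product is 0.09684, but P(A=3, B=4) = 0.146. Since these differ, A and B are not independent.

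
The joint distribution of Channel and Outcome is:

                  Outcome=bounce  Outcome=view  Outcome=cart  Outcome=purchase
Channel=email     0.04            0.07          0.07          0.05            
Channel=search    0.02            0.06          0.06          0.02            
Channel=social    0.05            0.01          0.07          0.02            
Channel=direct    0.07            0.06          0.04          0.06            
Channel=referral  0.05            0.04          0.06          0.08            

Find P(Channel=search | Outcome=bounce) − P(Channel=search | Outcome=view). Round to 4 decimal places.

-0.1630

P(Outcome=bounce) = 0.04 + 0.02 + 0.05 + 0.07 + 0.05 = 0.23; P(Channel=search | Outcome=bounce) = 0.02/0.23 = 0.08696.
P(Outcome=view) = 0.07 + 0.06 + 0.01 + 0.06 + 0.04 = 0.24; P(Channel=search | Outcome=view) = 0.06/0.24 = 0.25000.
Difference = -0.1630.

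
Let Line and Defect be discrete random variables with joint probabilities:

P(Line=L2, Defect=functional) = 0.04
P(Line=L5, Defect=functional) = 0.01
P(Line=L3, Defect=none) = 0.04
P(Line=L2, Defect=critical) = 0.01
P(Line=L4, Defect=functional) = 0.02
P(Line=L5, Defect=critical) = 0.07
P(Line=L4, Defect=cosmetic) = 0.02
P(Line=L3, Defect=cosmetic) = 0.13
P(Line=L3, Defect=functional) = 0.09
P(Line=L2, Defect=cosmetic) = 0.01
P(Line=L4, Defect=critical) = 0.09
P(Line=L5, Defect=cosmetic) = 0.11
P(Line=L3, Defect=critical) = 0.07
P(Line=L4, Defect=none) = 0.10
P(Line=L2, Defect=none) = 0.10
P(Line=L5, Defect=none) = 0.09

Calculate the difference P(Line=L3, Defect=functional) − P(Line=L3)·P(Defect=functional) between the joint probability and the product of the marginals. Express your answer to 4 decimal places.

0.0372

P(Line=L3) = 0.04 + 0.13 + 0.09 + 0.07 = 0.33.
P(Defect=functional) = 0.04 + 0.09 + 0.02 + 0.01 = 0.16.
P(Line=L3, Defect=functional) − P(Line=L3)P(Defect=functional) = 0.09 − 0.33×0.16 = 0.0372.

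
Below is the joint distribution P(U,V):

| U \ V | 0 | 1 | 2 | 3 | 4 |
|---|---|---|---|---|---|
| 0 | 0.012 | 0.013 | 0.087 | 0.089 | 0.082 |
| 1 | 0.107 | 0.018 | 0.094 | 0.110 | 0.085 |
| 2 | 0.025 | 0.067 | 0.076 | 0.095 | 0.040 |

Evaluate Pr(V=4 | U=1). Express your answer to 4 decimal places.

0.2053

P(U=1) = 0.107 + 0.018 + 0.094 + 0.110 + 0.085 = 0.414.
P(V=4 | U=1) = 0.085/0.414 = 0.2053.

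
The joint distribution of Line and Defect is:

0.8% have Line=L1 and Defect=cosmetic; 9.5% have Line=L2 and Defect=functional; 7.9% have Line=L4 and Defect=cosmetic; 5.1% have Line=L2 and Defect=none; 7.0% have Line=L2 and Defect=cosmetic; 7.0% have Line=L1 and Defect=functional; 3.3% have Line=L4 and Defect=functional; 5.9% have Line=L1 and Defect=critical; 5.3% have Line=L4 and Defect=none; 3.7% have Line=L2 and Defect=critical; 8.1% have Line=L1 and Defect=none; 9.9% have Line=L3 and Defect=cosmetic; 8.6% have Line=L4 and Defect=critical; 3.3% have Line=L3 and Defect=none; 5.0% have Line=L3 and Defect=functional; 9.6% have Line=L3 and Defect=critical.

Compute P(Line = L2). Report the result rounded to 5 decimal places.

0.25300

P(Line=L2) = 0.051 + 0.070 + 0.095 + 0.037 = 0.253.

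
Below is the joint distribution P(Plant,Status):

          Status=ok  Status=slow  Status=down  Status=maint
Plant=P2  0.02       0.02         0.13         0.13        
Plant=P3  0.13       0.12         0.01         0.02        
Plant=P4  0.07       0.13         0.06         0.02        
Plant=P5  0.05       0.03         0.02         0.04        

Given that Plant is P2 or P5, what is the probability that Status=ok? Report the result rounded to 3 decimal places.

0.159

P(Plant=P2) = 0.02 + 0.02 + 0.13 + 0.13 = 0.30.
P(Plant=P5) = 0.05 + 0.03 + 0.02 + 0.04 = 0.14.
P(Plant ∈ {P2, P5}) = 0.30 + 0.14 = 0.44; P(Status=ok, Plant ∈ {P2, P5}) = 0.02 + 0.05 = 0.07.
P(Status=ok | Plant ∈ {P2, P5}) = 0.07/0.44 = 0.159.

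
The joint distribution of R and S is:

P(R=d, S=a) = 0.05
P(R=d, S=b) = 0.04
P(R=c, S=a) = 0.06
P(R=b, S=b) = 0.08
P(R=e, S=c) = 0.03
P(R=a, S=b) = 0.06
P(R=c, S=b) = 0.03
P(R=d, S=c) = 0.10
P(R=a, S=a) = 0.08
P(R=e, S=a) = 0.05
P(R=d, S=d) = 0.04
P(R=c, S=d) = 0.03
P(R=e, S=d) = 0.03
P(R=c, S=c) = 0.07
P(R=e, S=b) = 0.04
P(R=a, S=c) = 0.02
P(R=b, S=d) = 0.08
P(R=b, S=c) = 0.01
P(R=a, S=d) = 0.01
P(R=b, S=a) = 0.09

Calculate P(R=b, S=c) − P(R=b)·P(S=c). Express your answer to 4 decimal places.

-0.0498

P(R=b) = 0.09 + 0.08 + 0.01 + 0.08 = 0.26.
P(S=c) = 0.02 + 0.01 + 0.07 + 0.10 + 0.03 = 0.23.
P(R=b, S=c) − P(R=b)P(S=c) = 0.01 − 0.26×0.23 = -0.0498.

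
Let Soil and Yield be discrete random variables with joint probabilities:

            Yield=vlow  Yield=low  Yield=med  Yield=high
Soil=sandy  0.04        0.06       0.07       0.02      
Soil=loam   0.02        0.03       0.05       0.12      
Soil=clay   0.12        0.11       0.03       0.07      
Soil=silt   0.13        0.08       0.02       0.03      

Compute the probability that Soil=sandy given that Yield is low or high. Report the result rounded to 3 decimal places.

P(Yield=low) = 0.06 + 0.03 + 0.11 + 0.08 = 0.28.
P(Yield=high) = 0.02 + 0.12 + 0.07 + 0.03 = 0.24.
P(Yield ∈ {low, high}) = 0.28 + 0.24 = 0.52; P(Soil=sandy, Yield ∈ {low, high}) = 0.06 + 0.02 = 0.08.
P(Soil=sandy | Yield ∈ {low, high}) = 0.08/0.52 = 0.154.

0.154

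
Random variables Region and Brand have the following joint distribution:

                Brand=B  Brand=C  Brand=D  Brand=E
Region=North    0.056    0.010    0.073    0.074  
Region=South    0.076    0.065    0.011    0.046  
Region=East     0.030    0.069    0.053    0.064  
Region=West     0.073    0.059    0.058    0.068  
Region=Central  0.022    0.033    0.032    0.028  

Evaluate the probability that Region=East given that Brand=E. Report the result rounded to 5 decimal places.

P(Brand=E) = 0.074 + 0.046 + 0.064 + 0.068 + 0.028 = 0.280.
P(Region=East | Brand=E) = 0.064/0.280 = 0.22857.

0.22857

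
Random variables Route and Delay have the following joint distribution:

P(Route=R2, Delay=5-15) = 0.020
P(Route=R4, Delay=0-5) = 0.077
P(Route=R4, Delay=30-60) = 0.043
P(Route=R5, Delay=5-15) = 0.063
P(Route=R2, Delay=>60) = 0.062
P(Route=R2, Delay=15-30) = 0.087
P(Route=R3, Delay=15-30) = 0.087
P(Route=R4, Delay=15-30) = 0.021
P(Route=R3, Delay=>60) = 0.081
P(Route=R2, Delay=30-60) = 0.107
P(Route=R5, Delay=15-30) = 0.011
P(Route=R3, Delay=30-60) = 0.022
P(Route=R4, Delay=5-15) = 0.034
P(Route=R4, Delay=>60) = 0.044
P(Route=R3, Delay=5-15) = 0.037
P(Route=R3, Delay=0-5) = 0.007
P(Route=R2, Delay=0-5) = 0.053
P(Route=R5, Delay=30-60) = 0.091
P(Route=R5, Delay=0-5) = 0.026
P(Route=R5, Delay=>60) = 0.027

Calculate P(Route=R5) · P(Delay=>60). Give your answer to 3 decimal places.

P(Route=R5) = 0.026 + 0.063 + 0.011 + 0.091 + 0.027 = 0.218.
P(Delay=>60) = 0.062 + 0.081 + 0.044 + 0.027 = 0.214.
Product: 0.218 × 0.214 = 0.047.

0.047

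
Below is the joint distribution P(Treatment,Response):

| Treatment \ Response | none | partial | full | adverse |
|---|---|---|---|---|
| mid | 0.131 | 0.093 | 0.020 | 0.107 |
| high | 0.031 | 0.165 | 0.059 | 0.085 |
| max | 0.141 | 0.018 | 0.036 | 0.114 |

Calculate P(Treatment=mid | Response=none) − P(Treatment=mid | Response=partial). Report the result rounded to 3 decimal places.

P(Response=none) = 0.131 + 0.031 + 0.141 = 0.303; P(Treatment=mid | Response=none) = 0.131/0.303 = 0.4323.
P(Response=partial) = 0.093 + 0.165 + 0.018 = 0.276; P(Treatment=mid | Response=partial) = 0.093/0.276 = 0.3370.
Difference = 0.095.

0.095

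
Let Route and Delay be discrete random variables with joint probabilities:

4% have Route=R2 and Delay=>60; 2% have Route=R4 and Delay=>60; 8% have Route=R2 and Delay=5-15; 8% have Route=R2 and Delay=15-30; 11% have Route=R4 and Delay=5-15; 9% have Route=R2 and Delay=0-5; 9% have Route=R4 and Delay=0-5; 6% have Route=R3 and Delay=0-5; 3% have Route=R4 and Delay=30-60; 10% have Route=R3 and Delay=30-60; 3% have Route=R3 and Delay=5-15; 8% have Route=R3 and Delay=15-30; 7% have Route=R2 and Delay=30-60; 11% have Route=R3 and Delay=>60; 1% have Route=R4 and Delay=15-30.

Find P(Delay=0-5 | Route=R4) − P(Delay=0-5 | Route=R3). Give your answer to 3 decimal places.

0.188

P(Route=R4) = 0.09 + 0.11 + 0.01 + 0.03 + 0.02 = 0.26; P(Delay=0-5 | Route=R4) = 0.09/0.26 = 0.3462.
P(Route=R3) = 0.06 + 0.03 + 0.08 + 0.10 + 0.11 = 0.38; P(Delay=0-5 | Route=R3) = 0.06/0.38 = 0.1579.
Difference = 0.188.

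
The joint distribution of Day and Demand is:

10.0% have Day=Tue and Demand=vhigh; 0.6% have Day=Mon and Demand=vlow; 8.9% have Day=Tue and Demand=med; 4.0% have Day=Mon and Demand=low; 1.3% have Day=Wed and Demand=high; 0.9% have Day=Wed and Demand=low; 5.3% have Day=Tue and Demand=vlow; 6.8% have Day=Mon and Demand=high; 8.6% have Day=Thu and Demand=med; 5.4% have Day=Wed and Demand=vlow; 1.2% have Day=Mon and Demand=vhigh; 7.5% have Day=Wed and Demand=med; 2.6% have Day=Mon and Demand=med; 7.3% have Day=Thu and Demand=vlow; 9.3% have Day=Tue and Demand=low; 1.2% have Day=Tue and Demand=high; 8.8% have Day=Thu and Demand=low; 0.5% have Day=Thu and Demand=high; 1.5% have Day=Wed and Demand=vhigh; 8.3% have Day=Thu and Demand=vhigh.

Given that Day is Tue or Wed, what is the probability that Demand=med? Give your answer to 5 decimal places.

0.31969

P(Day=Tue) = 0.053 + 0.093 + 0.089 + 0.012 + 0.100 = 0.347.
P(Day=Wed) = 0.054 + 0.009 + 0.075 + 0.013 + 0.015 = 0.166.
P(Day ∈ {Tue, Wed}) = 0.347 + 0.166 = 0.513; P(Demand=med, Day ∈ {Tue, Wed}) = 0.089 + 0.075 = 0.164.
P(Demand=med | Day ∈ {Tue, Wed}) = 0.164/0.513 = 0.31969.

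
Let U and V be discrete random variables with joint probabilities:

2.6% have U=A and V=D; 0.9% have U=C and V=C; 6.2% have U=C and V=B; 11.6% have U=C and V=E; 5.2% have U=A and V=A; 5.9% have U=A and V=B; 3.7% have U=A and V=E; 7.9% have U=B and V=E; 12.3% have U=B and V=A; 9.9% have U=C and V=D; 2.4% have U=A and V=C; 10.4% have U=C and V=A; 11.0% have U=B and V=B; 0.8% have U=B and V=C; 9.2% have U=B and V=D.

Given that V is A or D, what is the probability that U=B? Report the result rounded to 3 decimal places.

0.433

P(V=A) = 0.052 + 0.123 + 0.104 = 0.279.
P(V=D) = 0.026 + 0.092 + 0.099 = 0.217.
P(V ∈ {A, D}) = 0.279 + 0.217 = 0.496; P(U=B, V ∈ {A, D}) = 0.123 + 0.092 = 0.215.
P(U=B | V ∈ {A, D}) = 0.215/0.496 = 0.433.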